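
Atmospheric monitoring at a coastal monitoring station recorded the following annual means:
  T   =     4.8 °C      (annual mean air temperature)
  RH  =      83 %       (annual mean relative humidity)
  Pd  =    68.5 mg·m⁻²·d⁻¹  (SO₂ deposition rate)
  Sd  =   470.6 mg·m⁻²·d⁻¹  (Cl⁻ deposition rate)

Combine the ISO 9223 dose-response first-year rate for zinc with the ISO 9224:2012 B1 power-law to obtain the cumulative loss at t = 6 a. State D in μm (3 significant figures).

zinc: f(T) = +0.038·(T−10) [T≤10 °C] = -0.1976
  SO₂ term: 0.0129·68.5^0.44·exp(0.046·83-0.1976) = 3.095
  Sd branch = 0.0175·Sd^0.57·e^(0.008·RH+0.085·T) = 1.706 μm/a
  sum: 3.095 + 1.706 → r_corr = 4.801 μm/a
Power-law: D(6) = r_corr · 6^0.813
  D(6) = 4.801 × 6^0.813 = 4.801 × 4.292 = 20.6 μm

D(6) = 20.6 μm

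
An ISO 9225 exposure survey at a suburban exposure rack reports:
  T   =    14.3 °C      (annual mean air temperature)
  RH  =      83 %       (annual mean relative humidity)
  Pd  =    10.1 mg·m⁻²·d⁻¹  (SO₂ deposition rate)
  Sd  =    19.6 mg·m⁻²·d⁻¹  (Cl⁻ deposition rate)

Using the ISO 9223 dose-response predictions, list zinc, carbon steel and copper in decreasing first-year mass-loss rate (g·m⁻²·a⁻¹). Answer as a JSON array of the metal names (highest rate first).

zinc: temperature factor f = -0.071·(4.3) = -0.3053
  Pd branch = 0.0129·Pd^0.44·e^(0.046·RH+f) = 1.197 μm/a
  Sd branch = 0.0175·Sd^0.57·e^(0.008·RH+0.085·T) = 0.625 μm/a
  r_corr = 1.197 + 0.625 = 1.822 μm/a
  mass loss = 1.822 μm/a × 7.14 g/cm³ = 13.01 g·m⁻²·a⁻¹
carbon steel: T>10 °C ⇒ hinge -0.054·(14.3−10) = -0.2322
  SO₂ term: 1.77·10.1^0.52·exp(0.02·83-0.2322) = 24.56
  Sd branch = 0.102·Sd^0.62·e^(0.033·RH+0.04·T) = 17.69 μm/a
  sum: 24.56 + 17.69 → r_corr = 42.26 μm/a
  mass loss = 42.26 μm/a × 7.85 g/cm³ = 331.7 g·m⁻²·a⁻¹
copper: T>10 °C ⇒ hinge -0.080·(14.3−10) = -0.3440
  SO₂ term: 0.0053·10.1^0.26·exp(0.059·83-0.3440) = 0.9178
  Cl⁻ term: 0.01025·19.6^0.27·exp(0.036·83+0.049·14.3) = 0.9154
  r_corr = 0.9178 + 0.9154 = 1.833 μm/a
  mass loss = 1.833 μm/a × 8.96 g/cm³ = 16.43 g·m⁻²·a⁻¹
Ordering by g·m⁻²·a⁻¹: carbon steel (332) > copper (16.4) > zinc (13)

["carbon steel", "copper", "zinc"]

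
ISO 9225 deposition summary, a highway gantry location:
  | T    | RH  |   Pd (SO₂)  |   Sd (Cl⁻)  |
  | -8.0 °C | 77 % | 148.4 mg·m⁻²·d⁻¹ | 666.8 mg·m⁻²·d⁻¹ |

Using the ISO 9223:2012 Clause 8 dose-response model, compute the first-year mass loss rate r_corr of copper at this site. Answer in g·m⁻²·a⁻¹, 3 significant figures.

copper: temperature factor f = +0.126·(-18.0) = -2.2680
  sulphur-dioxide contribution → 0.1892 μm/a
  chloride contribution → 0.6409 μm/a
  total first-year rate 0.8301 μm/a
Convert to mass loss: 0.8301 μm/a × 8.96 g/cm³ = 7.438 g·m⁻²·a⁻¹

r_corr = 7.44 g·m⁻²·a⁻¹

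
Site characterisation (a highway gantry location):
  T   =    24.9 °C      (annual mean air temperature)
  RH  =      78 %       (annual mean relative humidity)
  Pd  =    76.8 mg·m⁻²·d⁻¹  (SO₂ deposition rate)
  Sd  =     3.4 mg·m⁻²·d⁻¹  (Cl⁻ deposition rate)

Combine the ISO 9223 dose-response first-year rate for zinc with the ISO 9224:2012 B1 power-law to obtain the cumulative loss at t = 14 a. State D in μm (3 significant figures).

D(14) = 14.0 μm

zinc: temperature factor f = -0.071·(14.9) = -1.0579
  Pd branch = 0.0129·Pd^0.44·e^(0.046·RH+f) = 1.094 μm/a
  Cl⁻ term: 0.0175·3.4^0.57·exp(0.008·78+0.085·24.9) = 0.5447
  sum: 1.094 + 0.5447 → r_corr = 1.639 μm/a
ISO 9224: D(t) = r_corr · t^b with b = 0.813 (zinc, B1)
  D(14) = 1.639 × 14^0.813 = 1.639 × 8.547 = 14 μm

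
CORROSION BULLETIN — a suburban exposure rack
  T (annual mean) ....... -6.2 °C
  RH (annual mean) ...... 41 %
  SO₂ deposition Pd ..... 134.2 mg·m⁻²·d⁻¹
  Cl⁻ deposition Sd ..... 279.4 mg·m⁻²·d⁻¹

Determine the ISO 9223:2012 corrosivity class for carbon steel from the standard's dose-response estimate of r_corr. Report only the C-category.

C2

carbon steel: temperature factor f = +0.150·(-16.2) = -2.4300
  sulphur-dioxide contribution → 4.521 μm/a
  chloride contribution → 10.12 μm/a
  ⇒ r_corr(carbon steel) = 14.64 μm/a
14.6 μm/a falls in (1.3, 25] for carbon steel → category C2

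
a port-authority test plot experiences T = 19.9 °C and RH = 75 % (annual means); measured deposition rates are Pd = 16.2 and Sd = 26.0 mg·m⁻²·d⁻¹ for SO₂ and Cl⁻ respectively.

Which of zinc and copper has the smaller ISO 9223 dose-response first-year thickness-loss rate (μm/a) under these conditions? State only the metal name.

zinc: temperature factor f = -0.071·(9.9) = -0.7029
  sulphur-dioxide contribution → 0.6852 μm/a
  chloride contribution → 1.109 μm/a
  total first-year rate 1.794 μm/a
copper: f(T) = -0.080·(T−10) [T>10 °C] = -0.7920
  sulphur-dioxide contribution → 0.4136 μm/a
  chloride contribution → 0.9746 μm/a
  total first-year rate 1.388 μm/a
Ordering by μm/a: zinc (1.79) > copper (1.39)

copper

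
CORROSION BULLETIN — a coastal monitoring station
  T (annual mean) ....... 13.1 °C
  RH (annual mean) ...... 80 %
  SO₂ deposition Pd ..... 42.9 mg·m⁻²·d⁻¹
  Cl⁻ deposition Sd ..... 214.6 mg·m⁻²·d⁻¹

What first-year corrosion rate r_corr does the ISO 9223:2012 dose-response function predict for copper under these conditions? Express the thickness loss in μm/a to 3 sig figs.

copper: T>10 °C ⇒ hinge -0.080·(13.1−10) = -0.2480
  sulphur-dioxide contribution → 1.233 μm/a
  chloride contribution → 1.478 μm/a
  total first-year rate 2.711 μm/a

r_corr = 2.71 μm/a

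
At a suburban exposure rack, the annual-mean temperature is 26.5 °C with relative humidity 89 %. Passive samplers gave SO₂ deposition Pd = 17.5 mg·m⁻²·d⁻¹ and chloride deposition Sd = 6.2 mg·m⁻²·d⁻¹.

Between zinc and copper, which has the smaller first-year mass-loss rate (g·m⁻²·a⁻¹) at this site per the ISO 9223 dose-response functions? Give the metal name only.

zinc: T>10 °C ⇒ hinge -0.071·(26.5−10) = -1.1715
  SO₂ term: 0.0129·17.5^0.44·exp(0.046·89-1.1715) = 0.8448
  Cl⁻ term: 0.0175·6.2^0.57·exp(0.008·89+0.085·26.5) = 0.9598
  sum: 0.8448 + 0.9598 → r_corr = 1.805 μm/a
  mass loss = 1.805 μm/a × 7.14 g/cm³ = 12.88 g·m⁻²·a⁻¹
copper: temperature factor f = -0.080·(16.5) = -1.3200
  SO₂ term: 0.0053·17.5^0.26·exp(0.059·89-1.3200) = 0.5684
  Sd branch = 0.01025·Sd^0.27·e^(0.036·RH+0.049·T) = 1.514 μm/a
  r_corr = 0.5684 + 1.514 = 2.082 μm/a
  mass loss = 2.082 μm/a × 8.96 g/cm³ = 18.66 g·m⁻²·a⁻¹
Ordering by g·m⁻²·a⁻¹: copper (18.7) > zinc (12.9)

zinc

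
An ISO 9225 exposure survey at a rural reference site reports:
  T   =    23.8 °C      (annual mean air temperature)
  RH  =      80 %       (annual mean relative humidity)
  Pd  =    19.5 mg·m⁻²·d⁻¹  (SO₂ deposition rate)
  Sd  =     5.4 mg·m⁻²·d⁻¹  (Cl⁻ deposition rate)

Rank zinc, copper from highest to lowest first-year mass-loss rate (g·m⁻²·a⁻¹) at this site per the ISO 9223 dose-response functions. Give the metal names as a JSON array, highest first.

["copper", "zinc"]

zinc: temperature factor f = -0.071·(13.8) = -0.9798
  SO₂ term: 0.0129·19.5^0.44·exp(0.046·80-0.9798) = 0.7094
  Cl⁻ term: 0.0175·5.4^0.57·exp(0.008·80+0.085·23.8) = 0.6562
  r_corr = 0.7094 + 0.6562 = 1.366 μm/a
  mass loss = 1.366 μm/a × 7.14 g/cm³ = 9.75 g·m⁻²·a⁻¹
copper: f(T) = -0.080·(T−10) [T>10 °C] = -1.1040
  Pd branch = 0.0053·Pd^0.26·e^(0.059·RH+f) = 0.4267 μm/a
  Sd branch = 0.01025·Sd^0.27·e^(0.036·RH+0.049·T) = 0.9241 μm/a
  sum: 0.4267 + 0.9241 → r_corr = 1.351 μm/a
  mass loss = 1.351 μm/a × 8.96 g/cm³ = 12.1 g·m⁻²·a⁻¹
Ordering by g·m⁻²·a⁻¹: copper (12.1) > zinc (9.75)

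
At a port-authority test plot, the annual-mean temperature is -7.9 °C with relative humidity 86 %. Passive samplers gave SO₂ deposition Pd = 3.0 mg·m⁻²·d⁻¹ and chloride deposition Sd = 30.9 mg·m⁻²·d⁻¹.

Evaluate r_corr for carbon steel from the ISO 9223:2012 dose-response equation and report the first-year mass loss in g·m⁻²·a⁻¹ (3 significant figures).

r_corr = 93.0 g·m⁻²·a⁻¹

carbon steel: T≤10 °C ⇒ hinge +0.150·(-7.9−10) = -2.6850
  SO₂ term: 1.77·3.0^0.52·exp(0.02·86-2.6850) = 1.194
  Cl⁻ term: 0.102·30.9^0.62·exp(0.033·86+0.04·-7.9) = 10.66
  r_corr = 1.194 + 10.66 = 11.85 μm/a
Convert to mass loss: 11.85 μm/a × 7.85 g/cm³ = 93.04 g·m⁻²·a⁻¹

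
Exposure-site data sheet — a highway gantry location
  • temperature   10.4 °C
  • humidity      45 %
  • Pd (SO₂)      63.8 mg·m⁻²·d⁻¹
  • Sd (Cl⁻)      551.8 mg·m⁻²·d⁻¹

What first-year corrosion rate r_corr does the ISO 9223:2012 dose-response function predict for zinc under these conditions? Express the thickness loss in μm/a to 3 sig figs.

r_corr = 2.84 μm/a

zinc: T>10 °C ⇒ hinge -0.071·(10.4−10) = -0.0284
  sulphur-dioxide contribution → 0.6185 μm/a
  chloride contribution → 2.219 μm/a
  total first-year rate 2.837 μm/a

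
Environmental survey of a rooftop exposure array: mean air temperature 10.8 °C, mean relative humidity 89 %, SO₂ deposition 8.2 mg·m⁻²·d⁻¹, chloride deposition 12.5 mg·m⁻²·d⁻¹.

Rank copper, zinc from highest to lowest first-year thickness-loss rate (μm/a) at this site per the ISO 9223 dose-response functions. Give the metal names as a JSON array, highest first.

["copper", "zinc"]

copper: f(T) = -0.080·(T−10) [T>10 °C] = -0.0640
  Pd branch = 0.0053·Pd^0.26·e^(0.059·RH+f) = 1.639 μm/a
  Sd branch = 0.01025·Sd^0.27·e^(0.036·RH+0.049·T) = 0.8476 μm/a
  sum: 1.639 + 0.8476 → r_corr = 2.487 μm/a
zinc: f(T) = -0.071·(T−10) [T>10 °C] = -0.0568
  Pd branch = 0.0129·Pd^0.44·e^(0.046·RH+f) = 1.845 μm/a
  Sd branch = 0.0175·Sd^0.57·e^(0.008·RH+0.085·T) = 0.3769 μm/a
  sum: 1.845 + 0.3769 → r_corr = 2.222 μm/a
Ordering by μm/a: copper (2.49) > zinc (2.22)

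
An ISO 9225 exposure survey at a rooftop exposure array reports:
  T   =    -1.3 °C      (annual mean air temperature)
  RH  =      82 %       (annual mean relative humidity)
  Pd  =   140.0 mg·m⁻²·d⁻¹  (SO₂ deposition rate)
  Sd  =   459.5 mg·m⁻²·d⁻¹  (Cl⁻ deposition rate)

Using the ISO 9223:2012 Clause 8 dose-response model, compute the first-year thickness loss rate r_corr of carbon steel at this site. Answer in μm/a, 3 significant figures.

r_corr = 86.7 μm/a

carbon steel: T≤10 °C ⇒ hinge +0.150·(-1.3−10) = -1.6950
  SO₂ term: 1.77·140.0^0.52·exp(0.02·82-1.6950) = 21.88
  Sd branch = 0.102·Sd^0.62·e^(0.033·RH+0.04·T) = 64.84 μm/a
  r_corr = 21.88 + 64.84 = 86.72 μm/a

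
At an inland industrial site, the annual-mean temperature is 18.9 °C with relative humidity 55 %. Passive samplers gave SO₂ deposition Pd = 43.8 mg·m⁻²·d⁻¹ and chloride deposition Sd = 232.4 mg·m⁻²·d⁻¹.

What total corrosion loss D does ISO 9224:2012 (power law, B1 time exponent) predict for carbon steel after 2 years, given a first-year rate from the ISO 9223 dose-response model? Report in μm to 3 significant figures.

carbon steel: temperature factor f = -0.054·(8.9) = -0.4806
  Pd branch = 1.77·Pd^0.52·e^(0.02·RH+f) = 23.47 μm/a
  Cl⁻ term: 0.102·232.4^0.62·exp(0.033·55+0.04·18.9) = 39.11
  r_corr = 23.47 + 39.11 = 62.58 μm/a
ISO 9224: D(t) = r_corr · t^b with b = 0.523 (carbon steel, B1)
  D(2) = 62.58 × 2^0.523 = 62.58 × 1.437 = 89.92 μm

D(2) = 89.9 μm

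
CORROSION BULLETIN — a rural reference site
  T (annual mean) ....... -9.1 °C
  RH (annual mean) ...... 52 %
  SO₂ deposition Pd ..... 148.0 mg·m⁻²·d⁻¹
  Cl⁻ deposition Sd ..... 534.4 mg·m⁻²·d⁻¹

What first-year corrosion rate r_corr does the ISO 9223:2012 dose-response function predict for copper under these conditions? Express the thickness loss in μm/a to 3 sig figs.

r_corr = 0.270 μm/a

copper: T≤10 °C ⇒ hinge +0.126·(-9.1−10) = -2.4066
  Pd branch = 0.0053·Pd^0.26·e^(0.059·RH+f) = 0.03765 μm/a
  Sd branch = 0.01025·Sd^0.27·e^(0.036·RH+0.049·T) = 0.2326 μm/a
  sum: 0.03765 + 0.2326 → r_corr = 0.2702 μm/a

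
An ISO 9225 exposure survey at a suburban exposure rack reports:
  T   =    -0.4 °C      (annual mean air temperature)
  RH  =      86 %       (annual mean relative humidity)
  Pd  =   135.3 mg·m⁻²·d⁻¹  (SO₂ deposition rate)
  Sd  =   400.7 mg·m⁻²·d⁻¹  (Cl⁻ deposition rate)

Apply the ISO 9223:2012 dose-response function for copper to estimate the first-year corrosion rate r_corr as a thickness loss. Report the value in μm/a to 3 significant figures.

r_corr = 1.94 μm/a

copper: f(T) = +0.126·(T−10) [T≤10 °C] = -1.3104
  Pd branch = 0.0053·Pd^0.26·e^(0.059·RH+f) = 0.8183 μm/a
  Sd branch = 0.01025·Sd^0.27·e^(0.036·RH+0.049·T) = 1.121 μm/a
  r_corr = 0.8183 + 1.121 = 1.939 μm/a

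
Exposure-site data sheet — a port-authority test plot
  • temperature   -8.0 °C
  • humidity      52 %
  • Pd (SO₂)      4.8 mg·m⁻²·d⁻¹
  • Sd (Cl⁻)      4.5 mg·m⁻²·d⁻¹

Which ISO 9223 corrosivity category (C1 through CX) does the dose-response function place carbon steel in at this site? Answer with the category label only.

C2

carbon steel: temperature factor f = +0.150·(-18.0) = -2.7000
  Pd branch = 1.77·Pd^0.52·e^(0.02·RH+f) = 0.7608 μm/a
  Sd branch = 0.102·Sd^0.62·e^(0.033·RH+0.04·T) = 1.047 μm/a
  sum: 0.7608 + 1.047 → r_corr = 1.808 μm/a
ISO 9223 Table 2 (carbon steel): 1.3 < 1.81 ≤ 25 μm/a ⇒ C2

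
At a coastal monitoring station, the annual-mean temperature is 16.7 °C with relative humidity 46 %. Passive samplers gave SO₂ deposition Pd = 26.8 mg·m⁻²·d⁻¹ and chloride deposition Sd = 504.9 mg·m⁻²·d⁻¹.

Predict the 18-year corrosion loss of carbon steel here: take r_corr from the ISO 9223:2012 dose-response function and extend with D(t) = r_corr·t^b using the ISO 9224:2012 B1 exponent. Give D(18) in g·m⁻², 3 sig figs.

carbon steel: temperature factor f = -0.054·(6.7) = -0.3618
  Pd branch = 1.77·Pd^0.52·e^(0.02·RH+f) = 17.1 μm/a
  Sd branch = 0.102·Sd^0.62·e^(0.033·RH+0.04·T) = 43.05 μm/a
  r_corr = 17.1 + 43.05 = 60.15 μm/a
Power-law: D(18) = r_corr · 18^0.523
  D(18) = 60.15 × 18^0.523 = 60.15 × 4.534 = 272.7 μm
  Mass loss = 272.7 μm × 7.85 g/cm³ = 2141 g·m⁻²

D(18) = 2.14e+03 g·m⁻²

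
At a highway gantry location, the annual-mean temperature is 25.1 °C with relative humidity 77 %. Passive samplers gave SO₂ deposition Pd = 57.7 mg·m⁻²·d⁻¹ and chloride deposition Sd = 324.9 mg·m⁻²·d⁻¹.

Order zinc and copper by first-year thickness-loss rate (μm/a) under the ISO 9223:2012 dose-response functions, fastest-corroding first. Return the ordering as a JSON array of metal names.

zinc: temperature factor f = -0.071·(15.1) = -1.0721
  sulphur-dioxide contribution → 0.9082 μm/a
  chloride contribution → 7.393 μm/a
  ⇒ r_corr(zinc) = 8.301 μm/a
copper: temperature factor f = -0.080·(15.1) = -1.2080
  sulphur-dioxide contribution → 0.4271 μm/a
  chloride contribution → 2.672 μm/a
  ⇒ r_corr(copper) = 3.1 μm/a
Ordering by μm/a: zinc (8.3) > copper (3.1)

["zinc", "copper"]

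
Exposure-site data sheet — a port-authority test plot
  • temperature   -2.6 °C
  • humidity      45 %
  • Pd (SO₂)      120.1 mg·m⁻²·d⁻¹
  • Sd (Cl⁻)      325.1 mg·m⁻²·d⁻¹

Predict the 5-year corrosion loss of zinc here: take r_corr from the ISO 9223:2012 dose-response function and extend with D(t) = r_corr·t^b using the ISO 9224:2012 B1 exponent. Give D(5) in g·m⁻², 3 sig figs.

D(5) = 28.1 g·m⁻²

zinc: T≤10 °C ⇒ hinge +0.038·(-2.6−10) = -0.4788
  sulphur-dioxide contribution → 0.5208 μm/a
  chloride contribution → 0.5436 μm/a
  ⇒ r_corr(zinc) = 1.064 μm/a
Long-term exponent b (ISO 9224 Table 2, B1) = 0.813
  D(5) = 1.064 × 5^0.813 = 1.064 × 3.701 = 3.939 μm
  Mass loss = 3.939 μm × 7.14 g/cm³ = 28.12 g·m⁻²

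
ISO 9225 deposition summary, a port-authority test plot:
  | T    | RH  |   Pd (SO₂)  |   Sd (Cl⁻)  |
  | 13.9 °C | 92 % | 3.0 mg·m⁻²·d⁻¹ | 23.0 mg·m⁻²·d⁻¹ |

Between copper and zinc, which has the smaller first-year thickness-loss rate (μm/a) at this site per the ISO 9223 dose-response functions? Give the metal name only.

zinc

copper: temperature factor f = -0.080·(3.9) = -0.3120
  SO₂ term: 0.0053·3.0^0.26·exp(0.059·92-0.3120) = 1.175
  Sd branch = 0.01025·Sd^0.27·e^(0.036·RH+0.049·T) = 1.296 μm/a
  r_corr = 1.175 + 1.296 = 2.471 μm/a
zinc: f(T) = -0.071·(T−10) [T>10 °C] = -0.2769
  SO₂ term: 0.0129·3.0^0.44·exp(0.046·92-0.2769) = 1.092
  Cl⁻ term: 0.0175·23.0^0.57·exp(0.008·92+0.085·13.9) = 0.7112
  r_corr = 1.092 + 0.7112 = 1.803 μm/a
Ordering by μm/a: copper (2.47) > zinc (1.8)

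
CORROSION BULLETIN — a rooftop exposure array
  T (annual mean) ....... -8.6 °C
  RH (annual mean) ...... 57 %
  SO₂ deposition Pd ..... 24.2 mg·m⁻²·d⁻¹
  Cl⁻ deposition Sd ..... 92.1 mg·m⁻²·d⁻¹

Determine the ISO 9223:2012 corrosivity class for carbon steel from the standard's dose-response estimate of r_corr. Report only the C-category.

C2

carbon steel: T≤10 °C ⇒ hinge +0.150·(-8.6−10) = -2.7900
  sulphur-dioxide contribution → 1.782 μm/a
  chloride contribution → 7.833 μm/a
  total first-year rate 9.616 μm/a
Category bounds: 1.3…25 μm/a bracket r_corr ⇒ C2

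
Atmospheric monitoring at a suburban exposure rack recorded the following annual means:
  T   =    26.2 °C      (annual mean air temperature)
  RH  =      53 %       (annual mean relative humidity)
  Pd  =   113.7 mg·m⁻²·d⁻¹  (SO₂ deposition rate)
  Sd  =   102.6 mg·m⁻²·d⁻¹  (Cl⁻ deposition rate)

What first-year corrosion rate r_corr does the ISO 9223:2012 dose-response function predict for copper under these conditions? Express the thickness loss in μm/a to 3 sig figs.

r_corr = 0.984 μm/a

copper: T>10 °C ⇒ hinge -0.080·(26.2−10) = -1.2960
  sulphur-dioxide contribution → 0.1132 μm/a
  chloride contribution → 0.8708 μm/a
  ⇒ r_corr(copper) = 0.984 μm/a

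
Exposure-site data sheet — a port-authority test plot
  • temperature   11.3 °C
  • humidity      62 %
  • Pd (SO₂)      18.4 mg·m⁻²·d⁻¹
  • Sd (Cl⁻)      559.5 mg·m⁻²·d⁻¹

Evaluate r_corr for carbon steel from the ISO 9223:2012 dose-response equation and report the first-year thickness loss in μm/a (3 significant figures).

r_corr = 88.6 μm/a

carbon steel: f(T) = -0.054·(T−10) [T>10 °C] = -0.0702
  sulphur-dioxide contribution → 25.92 μm/a
  chloride contribution → 62.68 μm/a
  total first-year rate 88.6 μm/a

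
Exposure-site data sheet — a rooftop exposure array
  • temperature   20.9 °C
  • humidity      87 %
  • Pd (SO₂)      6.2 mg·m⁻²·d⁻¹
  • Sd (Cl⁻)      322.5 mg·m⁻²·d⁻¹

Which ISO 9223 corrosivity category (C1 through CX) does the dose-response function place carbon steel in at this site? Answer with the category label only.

carbon steel: temperature factor f = -0.054·(10.9) = -0.5886
  Pd branch = 1.77·Pd^0.52·e^(0.02·RH+f) = 14.46 μm/a
  Sd branch = 0.102·Sd^0.62·e^(0.033·RH+0.04·T) = 149.2 μm/a
  r_corr = 14.46 + 149.2 = 163.7 μm/a
ISO 9223 Table 2 (carbon steel): 80 < 164 ≤ 200 μm/a ⇒ C5

C5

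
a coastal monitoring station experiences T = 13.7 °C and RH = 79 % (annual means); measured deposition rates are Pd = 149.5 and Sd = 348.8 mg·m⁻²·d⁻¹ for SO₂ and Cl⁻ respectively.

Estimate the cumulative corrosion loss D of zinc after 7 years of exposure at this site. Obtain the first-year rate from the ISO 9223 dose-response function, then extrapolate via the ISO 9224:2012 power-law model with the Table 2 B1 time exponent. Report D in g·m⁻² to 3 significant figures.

zinc: temperature factor f = -0.071·(3.7) = -0.2627
  SO₂ term: 0.0129·149.5^0.44·exp(0.046·79-0.2627) = 3.401
  Cl⁻ term: 0.0175·348.8^0.57·exp(0.008·79+0.085·13.7) = 2.968
  r_corr = 3.401 + 2.968 = 6.369 μm/a
Long-term exponent b (ISO 9224 Table 2, B1) = 0.813
  D(7) = 6.369 × 7^0.813 = 6.369 × 4.865 = 30.98 μm
  Mass loss = 30.98 μm × 7.14 g/cm³ = 221.2 g·m⁻²

D(7) = 221 g·m⁻²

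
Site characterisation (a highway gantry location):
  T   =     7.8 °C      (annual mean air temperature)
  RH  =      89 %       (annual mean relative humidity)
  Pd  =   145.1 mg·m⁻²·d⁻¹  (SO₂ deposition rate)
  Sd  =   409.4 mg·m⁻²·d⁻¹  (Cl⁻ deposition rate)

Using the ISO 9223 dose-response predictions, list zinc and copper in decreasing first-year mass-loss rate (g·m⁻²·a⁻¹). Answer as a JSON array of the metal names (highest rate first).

["zinc", "copper"]

zinc: temperature factor f = +0.038·(-2.2) = -0.0836
  SO₂ term: 0.0129·145.1^0.44·exp(0.046·89-0.0836) = 6.359
  Cl⁻ term: 0.0175·409.4^0.57·exp(0.008·89+0.085·7.8) = 2.134
  sum: 6.359 + 2.134 → r_corr = 8.493 μm/a
  mass loss = 8.493 μm/a × 7.14 g/cm³ = 60.64 g·m⁻²·a⁻¹
copper: f(T) = +0.126·(T−10) [T≤10 °C] = -0.2772
  Pd branch = 0.0053·Pd^0.26·e^(0.059·RH+f) = 2.795 μm/a
  Cl⁻ term: 0.01025·409.4^0.27·exp(0.036·89+0.049·7.8) = 1.877
  sum: 2.795 + 1.877 → r_corr = 4.672 μm/a
  mass loss = 4.672 μm/a × 8.96 g/cm³ = 41.86 g·m⁻²·a⁻¹
Ordering by g·m⁻²·a⁻¹: zinc (60.6) > copper (41.9)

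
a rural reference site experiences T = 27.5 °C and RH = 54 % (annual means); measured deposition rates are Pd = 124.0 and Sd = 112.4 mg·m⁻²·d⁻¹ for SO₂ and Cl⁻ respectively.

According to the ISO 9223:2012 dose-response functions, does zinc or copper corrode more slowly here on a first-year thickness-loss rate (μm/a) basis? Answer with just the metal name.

zinc: T>10 °C ⇒ hinge -0.071·(27.5−10) = -1.2425
  Pd branch = 0.0129·Pd^0.44·e^(0.046·RH+f) = 0.3723 μm/a
  Cl⁻ term: 0.0175·112.4^0.57·exp(0.008·54+0.085·27.5) = 4.119
  sum: 0.3723 + 4.119 → r_corr = 4.491 μm/a
copper: T>10 °C ⇒ hinge -0.080·(27.5−10) = -1.4000
  SO₂ term: 0.0053·124.0^0.26·exp(0.059·54-1.4000) = 0.1107
  Cl⁻ term: 0.01025·112.4^0.27·exp(0.036·54+0.049·27.5) = 0.9861
  sum: 0.1107 + 0.9861 → r_corr = 1.097 μm/a
Ordering by μm/a: zinc (4.49) > copper (1.1)

copper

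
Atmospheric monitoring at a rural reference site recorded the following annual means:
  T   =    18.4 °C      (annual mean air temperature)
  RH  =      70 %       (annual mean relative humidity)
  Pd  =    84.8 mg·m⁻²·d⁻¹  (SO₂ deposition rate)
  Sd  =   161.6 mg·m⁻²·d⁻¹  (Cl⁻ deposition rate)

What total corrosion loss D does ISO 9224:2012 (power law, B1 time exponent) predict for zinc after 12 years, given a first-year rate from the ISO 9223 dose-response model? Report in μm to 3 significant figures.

D(12) = 29.5 μm

zinc: f(T) = -0.071·(T−10) [T>10 °C] = -0.5964
  SO₂ term: 0.0129·84.8^0.44·exp(0.046·70-0.5964) = 1.255
  Cl⁻ term: 0.0175·161.6^0.57·exp(0.008·70+0.085·18.4) = 2.656
  sum: 1.255 + 2.656 → r_corr = 3.911 μm/a
ISO 9224: D(t) = r_corr · t^b with b = 0.813 (zinc, B1)
  D(12) = 3.911 × 12^0.813 = 3.911 × 7.54 = 29.49 μm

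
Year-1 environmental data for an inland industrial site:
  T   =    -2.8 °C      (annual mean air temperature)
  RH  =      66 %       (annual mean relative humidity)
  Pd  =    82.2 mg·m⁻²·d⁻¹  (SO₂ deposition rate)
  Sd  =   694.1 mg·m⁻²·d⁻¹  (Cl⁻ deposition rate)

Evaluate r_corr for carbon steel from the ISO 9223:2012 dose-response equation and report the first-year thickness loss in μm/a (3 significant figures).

carbon steel: T≤10 °C ⇒ hinge +0.150·(-2.8−10) = -1.9200
  SO₂ term: 1.77·82.2^0.52·exp(0.02·66-1.9200) = 9.619
  Cl⁻ term: 0.102·694.1^0.62·exp(0.033·66+0.04·-2.8) = 46.51
  r_corr = 9.619 + 46.51 = 56.13 μm/a

r_corr = 56.1 μm/a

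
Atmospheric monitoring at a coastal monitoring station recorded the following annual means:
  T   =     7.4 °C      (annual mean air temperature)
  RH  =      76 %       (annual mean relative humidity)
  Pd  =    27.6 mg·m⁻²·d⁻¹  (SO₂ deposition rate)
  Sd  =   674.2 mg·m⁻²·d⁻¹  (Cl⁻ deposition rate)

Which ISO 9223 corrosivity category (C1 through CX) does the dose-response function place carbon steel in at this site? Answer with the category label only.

C5

carbon steel: temperature factor f = +0.150·(-2.6) = -0.3900
  Pd branch = 1.77·Pd^0.52·e^(0.02·RH+f) = 30.76 μm/a
  Cl⁻ term: 0.102·674.2^0.62·exp(0.033·76+0.04·7.4) = 95.55
  r_corr = 30.76 + 95.55 = 126.3 μm/a
ISO 9223 Table 2 (carbon steel): 80 < 126 ≤ 200 μm/a ⇒ C5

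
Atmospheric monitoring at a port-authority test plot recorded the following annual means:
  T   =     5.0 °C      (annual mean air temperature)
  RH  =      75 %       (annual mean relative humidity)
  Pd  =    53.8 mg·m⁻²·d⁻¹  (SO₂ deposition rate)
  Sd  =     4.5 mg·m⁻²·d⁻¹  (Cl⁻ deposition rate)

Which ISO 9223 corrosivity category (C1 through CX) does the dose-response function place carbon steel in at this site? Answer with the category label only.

carbon steel: temperature factor f = +0.150·(-5.0) = -0.7500
  sulphur-dioxide contribution → 29.76 μm/a
  chloride contribution → 3.761 μm/a
  ⇒ r_corr(carbon steel) = 33.53 μm/a
Category bounds: 25…50 μm/a bracket r_corr ⇒ C3

C3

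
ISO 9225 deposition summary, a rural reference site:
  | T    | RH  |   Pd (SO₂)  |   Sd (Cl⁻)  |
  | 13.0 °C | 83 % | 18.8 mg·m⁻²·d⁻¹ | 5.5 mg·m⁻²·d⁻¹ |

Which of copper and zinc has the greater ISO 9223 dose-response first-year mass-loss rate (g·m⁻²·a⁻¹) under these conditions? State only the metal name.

copper: T>10 °C ⇒ hinge -0.080·(13.0−10) = -0.2400
  Pd branch = 0.0053·Pd^0.26·e^(0.059·RH+f) = 1.197 μm/a
  Cl⁻ term: 0.01025·5.5^0.27·exp(0.036·83+0.049·13.0) = 0.6095
  sum: 1.197 + 0.6095 → r_corr = 1.806 μm/a
  mass loss = 1.806 μm/a × 8.96 g/cm³ = 16.19 g·m⁻²·a⁻¹
zinc: f(T) = -0.071·(T−10) [T>10 °C] = -0.2130
  SO₂ term: 0.0129·18.8^0.44·exp(0.046·83-0.2130) = 1.725
  Sd branch = 0.0175·Sd^0.57·e^(0.008·RH+0.085·T) = 0.2712 μm/a
  sum: 1.725 + 0.2712 → r_corr = 1.996 μm/a
  mass loss = 1.996 μm/a × 7.14 g/cm³ = 14.25 g·m⁻²·a⁻¹
Ordering by g·m⁻²·a⁻¹: copper (16.2) > zinc (14.3)

copper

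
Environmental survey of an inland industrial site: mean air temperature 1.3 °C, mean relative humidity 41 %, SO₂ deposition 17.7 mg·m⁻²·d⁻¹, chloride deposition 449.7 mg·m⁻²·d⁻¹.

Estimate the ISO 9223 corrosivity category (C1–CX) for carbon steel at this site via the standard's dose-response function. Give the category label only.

C2

carbon steel: temperature factor f = +0.150·(-8.7) = -1.3050
  sulphur-dioxide contribution → 4.856 μm/a
  chloride contribution → 18.35 μm/a
  total first-year rate 23.2 μm/a
Category bounds: 1.3…25 μm/a bracket r_corr ⇒ C2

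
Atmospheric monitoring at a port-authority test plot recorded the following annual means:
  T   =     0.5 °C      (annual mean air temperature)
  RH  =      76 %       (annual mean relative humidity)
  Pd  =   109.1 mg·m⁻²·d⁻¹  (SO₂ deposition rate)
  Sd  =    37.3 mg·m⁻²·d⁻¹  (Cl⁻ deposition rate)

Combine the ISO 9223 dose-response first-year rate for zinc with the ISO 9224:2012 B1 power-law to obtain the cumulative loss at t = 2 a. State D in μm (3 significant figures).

D(2) = 4.57 μm

zinc: temperature factor f = +0.038·(-9.5) = -0.3610
  sulphur-dioxide contribution → 2.337 μm/a
  chloride contribution → 0.2639 μm/a
  total first-year rate 2.601 μm/a
Long-term exponent b (ISO 9224 Table 2, B1) = 0.813
  D(2) = 2.601 × 2^0.813 = 2.601 × 1.757 = 4.57 μm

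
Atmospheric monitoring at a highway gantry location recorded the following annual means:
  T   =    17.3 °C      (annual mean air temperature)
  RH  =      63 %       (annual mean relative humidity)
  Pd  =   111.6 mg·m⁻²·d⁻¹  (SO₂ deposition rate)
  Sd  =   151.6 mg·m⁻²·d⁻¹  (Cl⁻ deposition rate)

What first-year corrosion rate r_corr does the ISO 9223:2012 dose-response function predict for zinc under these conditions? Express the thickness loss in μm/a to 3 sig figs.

r_corr = 3.32 μm/a

zinc: T>10 °C ⇒ hinge -0.071·(17.3−10) = -0.5183
  SO₂ term: 0.0129·111.6^0.44·exp(0.046·63-0.5183) = 1.109
  Sd branch = 0.0175·Sd^0.57·e^(0.008·RH+0.085·T) = 2.206 μm/a
  r_corr = 1.109 + 2.206 = 3.315 μm/a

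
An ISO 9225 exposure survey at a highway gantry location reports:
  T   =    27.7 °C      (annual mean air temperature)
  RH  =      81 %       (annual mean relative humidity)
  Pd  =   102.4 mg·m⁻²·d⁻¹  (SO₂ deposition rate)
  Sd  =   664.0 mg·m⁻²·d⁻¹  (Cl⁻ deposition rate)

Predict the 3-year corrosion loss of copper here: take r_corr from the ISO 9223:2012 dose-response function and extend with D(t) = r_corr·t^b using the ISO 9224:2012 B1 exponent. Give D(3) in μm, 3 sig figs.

copper: T>10 °C ⇒ hinge -0.080·(27.7−10) = -1.4160
  Pd branch = 0.0053·Pd^0.26·e^(0.059·RH+f) = 0.5099 μm/a
  Cl⁻ term: 0.01025·664.0^0.27·exp(0.036·81+0.049·27.7) = 4.252
  r_corr = 0.5099 + 4.252 = 4.762 μm/a
Power-law: D(3) = r_corr · 3^0.667
  D(3) = 4.762 × 3^0.667 = 4.762 × 2.081 = 9.909 μm

D(3) = 9.91 μm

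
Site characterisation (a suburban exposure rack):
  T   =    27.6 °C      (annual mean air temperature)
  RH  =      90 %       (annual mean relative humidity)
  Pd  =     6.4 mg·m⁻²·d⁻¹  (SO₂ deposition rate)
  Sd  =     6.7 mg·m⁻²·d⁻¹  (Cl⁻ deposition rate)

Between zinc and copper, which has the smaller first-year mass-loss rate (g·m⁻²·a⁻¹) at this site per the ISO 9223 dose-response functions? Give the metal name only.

zinc

zinc: temperature factor f = -0.071·(17.6) = -1.2496
  Pd branch = 0.0129·Pd^0.44·e^(0.046·RH+f) = 0.5255 μm/a
  Sd branch = 0.0175·Sd^0.57·e^(0.008·RH+0.085·T) = 1.11 μm/a
  r_corr = 0.5255 + 1.11 = 1.636 μm/a
  mass loss = 1.636 μm/a × 7.14 g/cm³ = 11.68 g·m⁻²·a⁻¹
copper: T>10 °C ⇒ hinge -0.080·(27.6−10) = -1.4080
  Pd branch = 0.0053·Pd^0.26·e^(0.059·RH+f) = 0.4251 μm/a
  Sd branch = 0.01025·Sd^0.27·e^(0.036·RH+0.049·T) = 1.691 μm/a
  r_corr = 0.4251 + 1.691 = 2.116 μm/a
  mass loss = 2.116 μm/a × 8.96 g/cm³ = 18.96 g·m⁻²·a⁻¹
Ordering by g·m⁻²·a⁻¹: copper (19) > zinc (11.7)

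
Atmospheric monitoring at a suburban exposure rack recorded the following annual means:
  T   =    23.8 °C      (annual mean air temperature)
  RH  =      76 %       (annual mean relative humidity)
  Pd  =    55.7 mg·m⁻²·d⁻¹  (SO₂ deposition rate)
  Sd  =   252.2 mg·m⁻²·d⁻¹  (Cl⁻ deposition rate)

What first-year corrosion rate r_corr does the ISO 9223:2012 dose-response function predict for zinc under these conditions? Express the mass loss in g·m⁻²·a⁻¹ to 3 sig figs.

r_corr = 47.3 g·m⁻²·a⁻¹

zinc: temperature factor f = -0.071·(13.8) = -0.9798
  sulphur-dioxide contribution → 0.9366 μm/a
  chloride contribution → 5.684 μm/a
  ⇒ r_corr(zinc) = 6.621 μm/a
Convert to mass loss: 6.621 μm/a × 7.14 g/cm³ = 47.27 g·m⁻²·a⁻¹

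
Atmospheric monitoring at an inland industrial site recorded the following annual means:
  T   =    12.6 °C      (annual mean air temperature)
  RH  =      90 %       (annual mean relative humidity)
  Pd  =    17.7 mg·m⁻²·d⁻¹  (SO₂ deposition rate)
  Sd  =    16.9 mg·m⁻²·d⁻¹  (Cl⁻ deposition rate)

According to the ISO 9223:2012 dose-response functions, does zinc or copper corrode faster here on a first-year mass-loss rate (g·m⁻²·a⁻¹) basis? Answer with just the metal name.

copper

zinc: f(T) = -0.071·(T−10) [T>10 °C] = -0.1846
  sulphur-dioxide contribution → 2.385 μm/a
  chloride contribution → 0.5257 μm/a
  total first-year rate 2.911 μm/a
  mass loss = 2.911 μm/a × 7.14 g/cm³ = 20.78 g·m⁻²·a⁻¹
copper: temperature factor f = -0.080·(2.6) = -0.2080
  sulphur-dioxide contribution → 1.839 μm/a
  chloride contribution → 1.041 μm/a
  total first-year rate 2.88 μm/a
  mass loss = 2.88 μm/a × 8.96 g/cm³ = 25.8 g·m⁻²·a⁻¹
Ordering by g·m⁻²·a⁻¹: copper (25.8) > zinc (20.8)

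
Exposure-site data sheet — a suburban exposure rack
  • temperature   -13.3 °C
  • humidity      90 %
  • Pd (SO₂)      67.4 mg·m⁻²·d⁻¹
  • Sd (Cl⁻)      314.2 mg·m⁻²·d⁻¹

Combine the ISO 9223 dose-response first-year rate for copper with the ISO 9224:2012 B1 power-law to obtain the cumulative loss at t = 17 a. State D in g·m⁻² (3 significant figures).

D(17) = 48.3 g·m⁻²

copper: f(T) = +0.126·(T−10) [T≤10 °C] = -2.9358
  Pd branch = 0.0053·Pd^0.26·e^(0.059·RH+f) = 0.1701 μm/a
  Cl⁻ term: 0.01025·314.2^0.27·exp(0.036·90+0.049·-13.3) = 0.6442
  sum: 0.1701 + 0.6442 → r_corr = 0.8144 μm/a
Power-law: D(17) = r_corr · 17^0.667
  D(17) = 0.8144 × 17^0.667 = 0.8144 × 6.618 = 5.389 μm
  Mass loss = 5.389 μm × 8.96 g/cm³ = 48.29 g·m⁻²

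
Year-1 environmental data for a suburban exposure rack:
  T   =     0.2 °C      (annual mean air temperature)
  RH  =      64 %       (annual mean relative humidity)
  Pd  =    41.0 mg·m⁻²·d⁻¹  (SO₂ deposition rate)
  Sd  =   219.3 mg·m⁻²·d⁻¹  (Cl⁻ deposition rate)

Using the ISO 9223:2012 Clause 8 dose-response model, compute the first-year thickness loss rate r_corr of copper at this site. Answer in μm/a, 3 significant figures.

r_corr = 0.621 μm/a

copper: temperature factor f = +0.126·(-9.8) = -1.2348
  sulphur-dioxide contribution → 0.1767 μm/a
  chloride contribution → 0.4443 μm/a
  total first-year rate 0.621 μm/a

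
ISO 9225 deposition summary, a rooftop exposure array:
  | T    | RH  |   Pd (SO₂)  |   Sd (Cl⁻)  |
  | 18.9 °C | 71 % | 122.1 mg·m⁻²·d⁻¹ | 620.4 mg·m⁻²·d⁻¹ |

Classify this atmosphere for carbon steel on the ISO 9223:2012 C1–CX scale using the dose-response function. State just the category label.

carbon steel: temperature factor f = -0.054·(8.9) = -0.4806
  Pd branch = 1.77·Pd^0.52·e^(0.02·RH+f) = 55.09 μm/a
  Sd branch = 0.102·Sd^0.62·e^(0.033·RH+0.04·T) = 121.9 μm/a
  r_corr = 55.09 + 121.9 = 177 μm/a
ISO 9223 Table 2 (carbon steel): 80 < 177 ≤ 200 μm/a ⇒ C5

C5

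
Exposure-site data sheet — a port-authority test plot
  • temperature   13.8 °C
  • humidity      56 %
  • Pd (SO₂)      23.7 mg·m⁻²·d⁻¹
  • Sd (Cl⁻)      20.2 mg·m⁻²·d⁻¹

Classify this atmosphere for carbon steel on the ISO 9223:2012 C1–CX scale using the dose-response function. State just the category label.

C3

carbon steel: f(T) = -0.054·(T−10) [T>10 °C] = -0.2052
  sulphur-dioxide contribution → 22.92 μm/a
  chloride contribution → 7.248 μm/a
  ⇒ r_corr(carbon steel) = 30.16 μm/a
Category bounds: 25…50 μm/a bracket r_corr ⇒ C3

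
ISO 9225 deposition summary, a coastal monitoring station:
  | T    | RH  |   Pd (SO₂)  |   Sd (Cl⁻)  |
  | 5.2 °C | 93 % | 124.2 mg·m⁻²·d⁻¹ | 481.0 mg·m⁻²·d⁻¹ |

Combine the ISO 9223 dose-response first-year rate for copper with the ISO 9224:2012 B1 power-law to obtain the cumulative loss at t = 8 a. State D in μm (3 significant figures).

D(8) = 17.8 μm

copper: temperature factor f = +0.126·(-4.8) = -0.6048
  Pd branch = 0.0053·Pd^0.26·e^(0.059·RH+f) = 2.449 μm/a
  Cl⁻ term: 0.01025·481.0^0.27·exp(0.036·93+0.049·5.2) = 1.993
  r_corr = 2.449 + 1.993 = 4.443 μm/a
Power-law: D(8) = r_corr · 8^0.667
  D(8) = 4.443 × 8^0.667 = 4.443 × 4.003 = 17.78 μm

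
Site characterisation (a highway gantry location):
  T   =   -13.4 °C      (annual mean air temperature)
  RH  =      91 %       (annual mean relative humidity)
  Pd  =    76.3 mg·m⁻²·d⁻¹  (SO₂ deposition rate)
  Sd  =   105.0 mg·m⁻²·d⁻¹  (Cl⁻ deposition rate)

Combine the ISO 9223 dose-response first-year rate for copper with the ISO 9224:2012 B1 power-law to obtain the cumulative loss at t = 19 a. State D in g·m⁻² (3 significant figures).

copper: f(T) = +0.126·(T−10) [T≤10 °C] = -2.9484
  Pd branch = 0.0053·Pd^0.26·e^(0.059·RH+f) = 0.1841 μm/a
  Cl⁻ term: 0.01025·105.0^0.27·exp(0.036·91+0.049·-13.4) = 0.4944
  r_corr = 0.1841 + 0.4944 = 0.6784 μm/a
Long-term exponent b (ISO 9224 Table 2, B1) = 0.667
  D(19) = 0.6784 × 19^0.667 = 0.6784 × 7.127 = 4.835 μm
  Mass loss = 4.835 μm × 8.96 g/cm³ = 43.32 g·m⁻²

D(19) = 43.3 g·m⁻²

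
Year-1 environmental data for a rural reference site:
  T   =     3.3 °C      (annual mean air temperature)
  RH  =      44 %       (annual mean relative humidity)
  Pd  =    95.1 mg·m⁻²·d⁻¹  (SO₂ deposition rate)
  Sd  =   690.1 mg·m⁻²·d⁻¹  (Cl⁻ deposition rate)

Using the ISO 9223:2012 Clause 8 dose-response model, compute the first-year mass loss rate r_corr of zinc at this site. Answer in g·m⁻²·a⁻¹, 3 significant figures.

zinc: temperature factor f = +0.038·(-6.7) = -0.2546
  Pd branch = 0.0129·Pd^0.44·e^(0.046·RH+f) = 0.5616 μm/a
  Sd branch = 0.0175·Sd^0.57·e^(0.008·RH+0.085·T) = 1.367 μm/a
  sum: 0.5616 + 1.367 → r_corr = 1.929 μm/a
Convert to mass loss: 1.929 μm/a × 7.14 g/cm³ = 13.77 g·m⁻²·a⁻¹

r_corr = 13.8 g·m⁻²·a⁻¹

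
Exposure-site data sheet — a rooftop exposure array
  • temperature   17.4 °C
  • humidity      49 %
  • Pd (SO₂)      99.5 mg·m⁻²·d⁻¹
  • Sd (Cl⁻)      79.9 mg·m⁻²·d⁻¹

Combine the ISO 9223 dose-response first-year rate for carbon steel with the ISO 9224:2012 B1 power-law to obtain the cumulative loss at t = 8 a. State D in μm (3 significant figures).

carbon steel: T>10 °C ⇒ hinge -0.054·(17.4−10) = -0.3996
  Pd branch = 1.77·Pd^0.52·e^(0.02·RH+f) = 34.59 μm/a
  Sd branch = 0.102·Sd^0.62·e^(0.033·RH+0.04·T) = 15.58 μm/a
  sum: 34.59 + 15.58 → r_corr = 50.17 μm/a
Long-term exponent b (ISO 9224 Table 2, B1) = 0.523
  D(8) = 50.17 × 8^0.523 = 50.17 × 2.967 = 148.9 μm

D(8) = 149 μm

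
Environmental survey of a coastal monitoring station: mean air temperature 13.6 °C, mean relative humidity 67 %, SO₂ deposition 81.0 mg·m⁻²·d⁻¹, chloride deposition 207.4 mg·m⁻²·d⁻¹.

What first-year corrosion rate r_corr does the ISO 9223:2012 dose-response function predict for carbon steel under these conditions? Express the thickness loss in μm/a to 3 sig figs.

r_corr = 98.5 μm/a

carbon steel: f(T) = -0.054·(T−10) [T>10 °C] = -0.1944
  SO₂ term: 1.77·81.0^0.52·exp(0.02·67-0.1944) = 54.69
  Cl⁻ term: 0.102·207.4^0.62·exp(0.033·67+0.04·13.6) = 43.8
  sum: 54.69 + 43.8 → r_corr = 98.49 μm/a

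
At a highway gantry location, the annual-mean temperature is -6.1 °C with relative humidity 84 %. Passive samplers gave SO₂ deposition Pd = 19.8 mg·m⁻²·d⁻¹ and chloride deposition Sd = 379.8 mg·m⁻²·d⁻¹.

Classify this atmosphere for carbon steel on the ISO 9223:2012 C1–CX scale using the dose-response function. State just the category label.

C4

carbon steel: T≤10 °C ⇒ hinge +0.150·(-6.1−10) = -2.4150
  sulphur-dioxide contribution → 4.009 μm/a
  chloride contribution → 50.79 μm/a
  total first-year rate 54.8 μm/a
ISO 9223 Table 2 (carbon steel): 50 < 54.8 ≤ 80 μm/a ⇒ C4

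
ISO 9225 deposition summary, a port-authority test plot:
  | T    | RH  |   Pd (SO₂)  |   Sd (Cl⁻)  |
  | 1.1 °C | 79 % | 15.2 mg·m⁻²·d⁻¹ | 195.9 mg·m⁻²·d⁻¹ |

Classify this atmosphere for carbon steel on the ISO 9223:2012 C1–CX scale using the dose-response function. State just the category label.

carbon steel: T≤10 °C ⇒ hinge +0.150·(1.1−10) = -1.3350
  sulphur-dioxide contribution → 9.31 μm/a
  chloride contribution → 38.1 μm/a
  total first-year rate 47.41 μm/a
47.4 μm/a falls in (25, 50] for carbon steel → category C3

C3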